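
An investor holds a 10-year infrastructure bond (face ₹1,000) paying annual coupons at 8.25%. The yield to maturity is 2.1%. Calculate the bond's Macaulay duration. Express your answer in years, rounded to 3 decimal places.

7.778 years

Periodic yield y = 0.021. Discount each cash flow and weight by its year:
  t   CF        PV=CF/(1+0.021)^t    t·PV
  1        82.50        80.8031        80.8031
  2        82.50        79.1412       158.2823
  3        82.50        77.5134       232.5402
  4        82.50        75.9191       303.6764
  5        82.50        74.3576       371.7879
  6        82.50        72.8282       436.9691
  7        82.50        71.3303       499.3118
  8        82.50        69.8631       558.9050
  9        82.50        68.4262       615.8356
  10    1,082.50       879.3676     8,793.6765
  Σ                  1,549.5497    12,051.7878
Price P = Σ PV = 1,549.5497.
Macaulay duration = Σ(t·PV) / P = 12,051.7878 / 1,549.5497 = 7.77761 years.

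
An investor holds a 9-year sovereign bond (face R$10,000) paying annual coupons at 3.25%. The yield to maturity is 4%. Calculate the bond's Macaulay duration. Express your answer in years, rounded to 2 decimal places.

7.91 years

Periodic yield y = 0.04. Discount each cash flow and weight by its year:
  t   CF        PV=CF/(1+0.04)^t    t·PV
  1       325.00       312.5000       312.5000
  2       325.00       300.4808       600.9615
  3       325.00       288.9238       866.7714
  4       325.00       277.8114     1,111.2454
  5       325.00       267.1263     1,335.6315
  6       325.00       256.8522     1,541.1133
  7       325.00       246.9733     1,728.8130
  8       325.00       237.4743     1,899.7945
  9    10,325.00     7,254.2080    65,287.8724
  Σ                  9,442.3501    74,684.7033
Price P = Σ PV = 9,442.3501.
Macaulay duration = Σ(t·PV) / P = 74,684.7033 / 9,442.3501 = 7.90955 years.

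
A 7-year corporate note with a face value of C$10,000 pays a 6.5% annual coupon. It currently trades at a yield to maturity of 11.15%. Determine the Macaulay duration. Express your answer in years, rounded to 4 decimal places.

5.6672 years

Periodic yield y = 0.1115. Discount each cash flow and weight by its year:
  t   CF        PV=CF/(1+0.1115)^t    t·PV
  1       650.00       584.7953       584.7953
  2       650.00       526.1316     1,052.2633
  3       650.00       473.3528     1,420.0584
  4       650.00       425.8685     1,703.4739
  5       650.00       383.1475     1,915.7376
  6       650.00       344.7121     2,068.2727
  7    10,650.00     5,081.3995    35,569.7963
  Σ                  7,819.4074    44,314.3976
Price P = Σ PV = 7,819.4074.
Macaulay duration = Σ(t·PV) / P = 44,314.3976 / 7,819.4074 = 5.66723 years.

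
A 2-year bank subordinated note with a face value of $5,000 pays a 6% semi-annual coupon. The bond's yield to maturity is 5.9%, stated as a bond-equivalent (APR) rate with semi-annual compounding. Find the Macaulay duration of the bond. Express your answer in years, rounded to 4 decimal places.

1.9144 years

Periodic yield y = 0.0295. Discount each cash flow and weight by its period:
  t   CF        PV=CF/(1+0.0295)^t    t·PV
  1       150.00       145.7018       145.7018
  2       150.00       141.5268       283.0535
  3       150.00       137.4714       412.4141
  4     5,150.00     4,584.6040    18,338.4158
  Σ                  5,009.3039    19,179.5852
Price P = Σ PV = 5,009.3039.
Macaulay duration = Σ(t·PV) / P = 19,179.5852 / 5,009.3039 = 3.82879 half-year periods.
In years: 3.82879 / 2 = 1.91440 years.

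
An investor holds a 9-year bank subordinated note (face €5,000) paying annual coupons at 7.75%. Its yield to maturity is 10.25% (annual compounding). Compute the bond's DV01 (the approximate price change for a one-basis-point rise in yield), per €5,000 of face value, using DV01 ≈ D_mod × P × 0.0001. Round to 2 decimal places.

€2.57

Periodic yield y = 0.1025.
  t   CF        PV=CF/(1+0.1025)^t    t·PV
  1       387.50       351.4739       351.4739
  2       387.50       318.7972       637.5944
  3       387.50       289.1585       867.4754
  4       387.50       262.2753     1,049.1010
  5       387.50       237.8914     1,189.4569
  6       387.50       215.7745     1,294.6470
  7       387.50       195.7138     1,369.9968
  8       387.50       177.5182     1,420.1457
  9     5,387.50     2,238.6175    20,147.5578
  Σ                  4,287.2203    28,327.4490
P = 4,287.2203; D_Mac = 6.60742 yrs; D_mod = 5.99312 yrs.
DV01 ≈ 5.99312 × 4,287.2203 × 0.0001 = 2.569383.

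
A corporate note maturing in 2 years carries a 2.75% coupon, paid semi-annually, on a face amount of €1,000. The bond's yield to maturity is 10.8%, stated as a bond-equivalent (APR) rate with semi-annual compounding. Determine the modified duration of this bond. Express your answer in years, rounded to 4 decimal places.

Periodic yield y = 0.054. First find Macaulay duration:
  t   CF        PV=CF/(1+0.054)^t    t·PV
  1        13.75        13.0455        13.0455
  2        13.75        12.3772        24.7543
  3        13.75        11.7430        35.2291
  4     1,013.75       821.4260     3,285.7038
  Σ                    858.5917     3,358.7329
P = 858.5917; Macaulay duration = 3,358.7329 / 858.5917 = 3.91191 half-year periods = 1.95595 years.
Modified duration = D_Mac / (1 + y) = 1.95595 / 1.054 = 1.85574 years.

1.8557 years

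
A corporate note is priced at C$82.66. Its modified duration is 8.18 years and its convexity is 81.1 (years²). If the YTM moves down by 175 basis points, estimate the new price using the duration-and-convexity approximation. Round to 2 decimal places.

Duration effect: -D_mod·Δy = -8.18 × (-0.0175) = +0.143150
Convexity effect: ½·C·(Δy)² = 0.5 × 81.1 × (-0.0175)² = +0.0124184375
ΔP/P ≈ +0.143150 + 0.0124184375 = +0.1555684375
New price ≈ 82.66 × (1 + 0.1555684375) = 95.51928704375.

C$95.52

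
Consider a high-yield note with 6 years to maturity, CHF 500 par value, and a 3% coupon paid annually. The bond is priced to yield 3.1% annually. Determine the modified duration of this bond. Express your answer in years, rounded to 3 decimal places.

5.411 years

Periodic yield y = 0.031. First find Macaulay duration:
  t   CF        PV=CF/(1+0.031)^t    t·PV
  1        15.00        14.5490        14.5490
  2        15.00        14.1115        28.2230
  3        15.00        13.6872        41.0617
  4        15.00        13.2757        53.1027
  5        15.00        12.8765        64.3825
  6       515.00       428.8005     2,572.8027
  Σ                    497.3004     2,774.1216
P = 497.3004; Macaulay duration = 2,774.1216 / 497.3004 = 5.57836 years.
Modified duration = D_Mac / (1 + y) = 5.57836 / 1.031 = 5.41063 years.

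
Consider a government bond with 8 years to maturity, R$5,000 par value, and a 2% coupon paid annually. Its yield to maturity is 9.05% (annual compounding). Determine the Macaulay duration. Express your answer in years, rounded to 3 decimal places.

7.285 years

Periodic yield y = 0.0905. Discount each cash flow and weight by its year:
  t   CF        PV=CF/(1+0.0905)^t    t·PV
  1       100.00        91.7011        91.7011
  2       100.00        84.0908       168.1817
  3       100.00        77.1122       231.3365
  4       100.00        70.7127       282.8507
  5       100.00        64.8443       324.2214
  6       100.00        59.4629       356.7773
  7       100.00        54.5281       381.6967
  8     5,100.00     2,550.1447    20,401.1573
  Σ                  3,052.5967    22,237.9226
Price P = Σ PV = 3,052.5967.
Macaulay duration = Σ(t·PV) / P = 22,237.9226 / 3,052.5967 = 7.28492 years.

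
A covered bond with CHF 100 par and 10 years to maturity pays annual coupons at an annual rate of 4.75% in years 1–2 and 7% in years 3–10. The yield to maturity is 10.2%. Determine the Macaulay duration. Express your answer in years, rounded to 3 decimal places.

7.489 years

Periodic yield y = 0.102. Discount each cash flow and weight by its year:
  t   CF        PV=CF/(1+0.102)^t    t·PV
  1         4.75         4.3103         4.3103
  2         4.75         3.9114         7.8228
  3         7.00         5.2306        15.6919
  4         7.00         4.7465        18.9859
  5         7.00         4.3072        21.5358
  6         7.00         3.9085        23.4509
  7         7.00         3.5467        24.8270
  8         7.00         3.2184        25.7475
  9         7.00         2.9205        26.2849
  10      107.00        40.5105       405.1052
  Σ                     76.6107       573.7622
Price P = Σ PV = 76.6107.
Macaulay duration = Σ(t·PV) / P = 573.7622 / 76.6107 = 7.48932 years.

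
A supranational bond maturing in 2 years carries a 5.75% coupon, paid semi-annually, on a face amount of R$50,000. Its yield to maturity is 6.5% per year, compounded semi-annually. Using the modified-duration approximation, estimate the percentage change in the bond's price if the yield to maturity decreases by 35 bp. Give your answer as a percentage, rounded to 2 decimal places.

Periodic yield y = 0.0325. Modified duration first:
  t   CF        PV=CF/(1+0.0325)^t    t·PV
  1     1,437.50     1,392.2518     1,392.2518
  2     1,437.50     1,348.4279     2,696.8558
  3     1,437.50     1,305.9834     3,917.9503
  4    51,437.50    45,260.5275   181,042.1100
  Σ                 49,307.1907   189,049.1680
P = 49,307.1907; D_Mac = 3.83411 half-year periods = 1.91705 yrs; D_mod = 1.91705/(1+0.0325) = 1.85671 yrs.
ΔP/P ≈ -D_mod · Δy = -1.85671 × (-0.0035) = +0.006498 = +0.6498%.

+0.65%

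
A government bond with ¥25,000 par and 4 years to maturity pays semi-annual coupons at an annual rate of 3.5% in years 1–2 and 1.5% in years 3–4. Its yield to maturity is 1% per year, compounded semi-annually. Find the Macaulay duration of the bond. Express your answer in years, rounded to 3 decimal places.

Periodic yield y = 0.005. Discount each cash flow and weight by its period:
  t   CF        PV=CF/(1+0.005)^t    t·PV
  1       437.50       435.3234       435.3234
  2       437.50       433.1576       866.3152
  3       437.50       431.0026     1,293.0077
  4       437.50       428.8583     1,715.4332
  5       187.50       182.8820       914.4100
  6       187.50       181.9721     1,091.8328
  7       187.50       181.0668     1,267.4676
  8    25,187.50    24,202.2961   193,618.3686
  Σ                 26,476.5589   201,202.1585
Price P = Σ PV = 26,476.5589.
Macaulay duration = Σ(t·PV) / P = 201,202.1585 / 26,476.5589 = 7.59926 half-year periods.
In years: 7.59926 / 2 = 3.79963 years.

3.800 years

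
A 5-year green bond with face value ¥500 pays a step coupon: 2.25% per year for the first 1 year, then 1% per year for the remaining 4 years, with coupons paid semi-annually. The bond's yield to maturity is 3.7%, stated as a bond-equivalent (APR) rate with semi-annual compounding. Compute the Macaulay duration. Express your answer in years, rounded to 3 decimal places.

4.824 years

Periodic yield y = 0.0185. Discount each cash flow and weight by its period:
  t   CF        PV=CF/(1+0.0185)^t    t·PV
  1        5.625         5.5228         5.5228
  2        5.625         5.4225        10.8450
  3        2.500         2.3662         7.0987
  4        2.500         2.3232         9.2930
  5        2.500         2.2811        11.4053
  6        2.500         2.2396        13.4377
  7        2.500         2.1989        15.3926
  8        2.500         2.1590        17.2720
  9        2.500         2.1198        19.0780
  10     502.500       418.3365     4,183.3648
  Σ                    444.9697     4,292.7098
Price P = Σ PV = 444.9697.
Macaulay duration = Σ(t·PV) / P = 4,292.7098 / 444.9697 = 9.64720 half-year periods.
In years: 9.64720 / 2 = 4.82360 years.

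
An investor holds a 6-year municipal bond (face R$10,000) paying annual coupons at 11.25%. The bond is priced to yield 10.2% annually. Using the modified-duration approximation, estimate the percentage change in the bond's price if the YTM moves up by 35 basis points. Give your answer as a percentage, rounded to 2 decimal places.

Periodic yield y = 0.102. Modified duration first:
  t   CF        PV=CF/(1+0.102)^t    t·PV
  1     1,125.00     1,020.8711     1,020.8711
  2     1,125.00       926.3803     1,852.7607
  3     1,125.00       840.6355     2,521.9066
  4     1,125.00       762.8272     3,051.3086
  5     1,125.00       692.2206     3,461.1032
  6    11,125.00     6,211.6997    37,270.1983
  Σ                 10,454.6345    49,178.1485
P = 10,454.6345; D_Mac = 4.70396 yrs; D_mod = 4.70396/(1+0.102) = 4.26856 yrs.
ΔP/P ≈ -D_mod · Δy = -4.26856 × (+0.0035) = -0.014940 = -1.4940%.

-1.49%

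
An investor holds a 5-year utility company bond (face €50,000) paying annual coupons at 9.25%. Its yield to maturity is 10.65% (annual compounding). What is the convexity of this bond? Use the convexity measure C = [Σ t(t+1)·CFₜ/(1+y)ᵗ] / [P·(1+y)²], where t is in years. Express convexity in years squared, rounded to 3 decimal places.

With y = 0.1065:
  t   CF        PV=CF/(1+0.1065)^t    t·PV        t(t+1)·PV
  1     4,625.00     4,179.8464     4,179.8464       8,359.6927
  2     4,625.00     3,777.5385     7,555.0770      22,665.2311
  3     4,625.00     3,413.9526    10,241.8577      40,967.4308
  4     4,625.00     3,085.3616    12,341.4462      61,707.2311
  5    54,625.00    32,933.2324   164,666.1619     987,996.9716
  Σ                 47,389.9314   198,984.3892   1,121,696.5573
P = 47,389.9314.
Convexity = Σ t(t+1)·PV / [P·(1+y)²] = 1,121,696.5573 / (47,389.9314 × 1.224342) = 19.33243.

19.332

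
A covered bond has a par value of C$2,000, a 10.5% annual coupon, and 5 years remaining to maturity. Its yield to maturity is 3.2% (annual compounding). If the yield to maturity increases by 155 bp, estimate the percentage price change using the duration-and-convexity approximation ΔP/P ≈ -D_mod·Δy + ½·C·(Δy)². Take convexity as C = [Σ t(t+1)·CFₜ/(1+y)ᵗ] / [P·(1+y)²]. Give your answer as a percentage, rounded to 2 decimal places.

With y = 0.032:
  t   CF        PV=CF/(1+0.032)^t    t·PV        t(t+1)·PV
  1       210.00       203.4884       203.4884         406.9767
  2       210.00       197.1787       394.3573       1,183.0719
  3       210.00       191.0646       573.1938       2,292.7751
  4       210.00       185.1401       740.5604       3,702.8021
  5     2,210.00     1,887.9643     9,439.8217      56,638.9302
  Σ                  2,664.8361    11,351.4216      64,224.5561
P = 2,664.8361; D_Mac = 4.25971 yrs; D_mod = 4.12762 yrs; C = 22.62931.
Duration effect: -4.12762 × (+0.0155) = -0.063978
Convexity effect: 0.5 × 22.62931 × (0.0155)² = +0.0027183
ΔP/P ≈ -0.063978 + 0.0027183 = -0.061260 = -6.1260%.

-6.13%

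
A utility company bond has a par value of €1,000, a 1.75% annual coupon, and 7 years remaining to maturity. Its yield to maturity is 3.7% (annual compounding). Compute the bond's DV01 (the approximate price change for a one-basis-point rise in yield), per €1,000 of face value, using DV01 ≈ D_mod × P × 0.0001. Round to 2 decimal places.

€0.56

Periodic yield y = 0.037.
  t   CF        PV=CF/(1+0.037)^t    t·PV
  1        17.50        16.8756        16.8756
  2        17.50        16.2735        32.5470
  3        17.50        15.6928        47.0785
  4        17.50        15.1329        60.5317
  5        17.50        14.5930        72.9649
  6        17.50        14.0723        84.4339
  7     1,017.50       789.0111     5,523.0778
  Σ                    881.6513     5,837.5095
P = 881.6513; D_Mac = 6.62111 yrs; D_mod = 6.38487 yrs.
DV01 ≈ 6.38487 × 881.6513 × 0.0001 = 0.562923.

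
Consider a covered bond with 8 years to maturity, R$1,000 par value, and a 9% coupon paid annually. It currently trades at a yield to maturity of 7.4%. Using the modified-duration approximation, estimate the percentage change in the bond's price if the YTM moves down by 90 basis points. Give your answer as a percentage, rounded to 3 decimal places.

Periodic yield y = 0.074. Modified duration first:
  t   CF        PV=CF/(1+0.074)^t    t·PV
  1        90.00        83.7989        83.7989
  2        90.00        78.0250       156.0501
  3        90.00        72.6490       217.9470
  4        90.00        67.6434       270.5736
  5        90.00        62.9827       314.9134
  6        90.00        58.6431       351.8585
  7        90.00        54.6025       382.2175
  8     1,090.00       615.7327     4,925.8619
  Σ                  1,094.0773     6,703.2209
P = 1,094.0773; D_Mac = 6.12683 yrs; D_mod = 6.12683/(1+0.074) = 5.70468 yrs.
ΔP/P ≈ -D_mod · Δy = -5.70468 × (-0.009) = +0.051342 = +5.1342%.

+5.134%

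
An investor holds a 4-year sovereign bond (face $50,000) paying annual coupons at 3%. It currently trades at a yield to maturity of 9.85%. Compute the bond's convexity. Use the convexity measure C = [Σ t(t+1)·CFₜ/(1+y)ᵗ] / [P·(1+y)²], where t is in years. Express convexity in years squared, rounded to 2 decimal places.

15.49

With y = 0.0985:
  t   CF        PV=CF/(1+0.0985)^t    t·PV        t(t+1)·PV
  1     1,500.00     1,365.4984     1,365.4984       2,730.9968
  2     1,500.00     1,243.0573     2,486.1145       7,458.3436
  3     1,500.00     1,131.5951     3,394.7854      13,579.1417
  4    51,500.00    35,367.7135   141,470.8540     707,354.2702
  Σ                 39,107.8643   148,717.2524     731,122.7524
P = 39,107.8643.
Convexity = Σ t(t+1)·PV / [P·(1+y)²] = 731,122.7524 / (39,107.8643 × 1.206702) = 15.49266.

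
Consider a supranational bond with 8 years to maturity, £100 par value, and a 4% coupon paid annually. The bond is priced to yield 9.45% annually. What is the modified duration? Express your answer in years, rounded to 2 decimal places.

Periodic yield y = 0.0945. First find Macaulay duration:
  t   CF        PV=CF/(1+0.0945)^t    t·PV
  1         4.00         3.6546         3.6546
  2         4.00         3.3391         6.6782
  3         4.00         3.0508         9.1524
  4         4.00         2.7874        11.1495
  5         4.00         2.5467        12.7336
  6         4.00         2.3268        13.9610
  7         4.00         2.1259        14.8815
  8       104.00        50.5018       404.0147
  Σ                     70.3332       476.2256
P = 70.3332; Macaulay duration = 476.2256 / 70.3332 = 6.77099 years.
Modified duration = D_Mac / (1 + y) = 6.77099 / 1.0945 = 6.18638 years.

6.19 years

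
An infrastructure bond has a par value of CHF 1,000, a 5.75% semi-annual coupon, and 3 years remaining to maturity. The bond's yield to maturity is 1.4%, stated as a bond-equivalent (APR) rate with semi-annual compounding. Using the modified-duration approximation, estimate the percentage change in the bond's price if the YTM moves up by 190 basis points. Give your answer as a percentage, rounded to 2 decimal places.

Periodic yield y = 0.007. Modified duration first:
  t   CF        PV=CF/(1+0.007)^t    t·PV
  1        28.75        28.5501        28.5501
  2        28.75        28.3517        56.7034
  3        28.75        28.1546        84.4638
  4        28.75        27.9589       111.8356
  5        28.75        27.7645       138.8227
  6     1,028.75       986.5816     5,919.4898
  Σ                  1,127.3615     6,339.8654
P = 1,127.3615; D_Mac = 5.62363 half-year periods = 2.81182 yrs; D_mod = 2.81182/(1+0.007) = 2.79227 yrs.
ΔP/P ≈ -D_mod · Δy = -2.79227 × (+0.019) = -0.053053 = -5.3053%.

-5.31%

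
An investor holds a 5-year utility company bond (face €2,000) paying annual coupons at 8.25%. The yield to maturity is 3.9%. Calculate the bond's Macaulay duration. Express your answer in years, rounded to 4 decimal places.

Periodic yield y = 0.039. Discount each cash flow and weight by its year:
  t   CF        PV=CF/(1+0.039)^t    t·PV
  1       165.00       158.8065       158.8065
  2       165.00       152.8456       305.6911
  3       165.00       147.1083       441.3250
  4       165.00       141.5865       566.3459
  5     2,165.00     1,788.0521     8,940.2604
  Σ                  2,388.3990    10,412.4290
Price P = Σ PV = 2,388.3990.
Macaulay duration = Σ(t·PV) / P = 10,412.4290 / 2,388.3990 = 4.35959 years.

4.3596 years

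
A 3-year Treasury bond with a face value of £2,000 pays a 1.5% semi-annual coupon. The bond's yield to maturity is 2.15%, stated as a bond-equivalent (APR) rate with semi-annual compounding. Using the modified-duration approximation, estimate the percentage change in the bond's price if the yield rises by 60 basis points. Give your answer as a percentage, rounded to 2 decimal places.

-1.75%

Periodic yield y = 0.01075. Modified duration first:
  t   CF        PV=CF/(1+0.01075)^t    t·PV
  1        15.00        14.8405        14.8405
  2        15.00        14.6826        29.3653
  3        15.00        14.5265        43.5794
  4        15.00        14.3720        57.4879
  5        15.00        14.2191        71.0956
  6     2,015.00     1,889.7857    11,338.7140
  Σ                  1,962.4263    11,555.0826
P = 1,962.4263; D_Mac = 5.88816 half-year periods = 2.94408 yrs; D_mod = 2.94408/(1+0.01075) = 2.91277 yrs.
ΔP/P ≈ -D_mod · Δy = -2.91277 × (+0.006) = -0.017477 = -1.7477%.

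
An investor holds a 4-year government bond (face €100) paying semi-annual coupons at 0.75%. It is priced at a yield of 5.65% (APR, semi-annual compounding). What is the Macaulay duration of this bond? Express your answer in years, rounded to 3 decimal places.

Periodic yield y = 0.02825. Discount each cash flow and weight by its period:
  t   CF        PV=CF/(1+0.02825)^t    t·PV
  1        0.375         0.3647         0.3647
  2        0.375         0.3547         0.7094
  3        0.375         0.3449         1.0348
  4        0.375         0.3355         1.3418
  5        0.375         0.3262         1.6312
  6        0.375         0.3173         1.9037
  7        0.375         0.3086         2.1599
  8      100.375        80.3222       642.5779
  Σ                     82.6741       651.7234
Price P = Σ PV = 82.6741.
Macaulay duration = Σ(t·PV) / P = 651.7234 / 82.6741 = 7.88304 half-year periods.
In years: 7.88304 / 2 = 3.94152 years.

3.942 years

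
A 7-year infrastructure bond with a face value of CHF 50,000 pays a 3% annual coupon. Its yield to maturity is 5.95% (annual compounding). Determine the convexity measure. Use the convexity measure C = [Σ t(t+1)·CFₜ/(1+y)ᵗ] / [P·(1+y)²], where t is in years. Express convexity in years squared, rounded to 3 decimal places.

43.792

With y = 0.0595:
  t   CF        PV=CF/(1+0.0595)^t    t·PV        t(t+1)·PV
  1     1,500.00     1,415.7622     1,415.7622       2,831.5243
  2     1,500.00     1,336.2550     2,672.5100       8,017.5299
  3     1,500.00     1,261.2128     3,783.6385      15,134.5538
  4     1,500.00     1,190.3849     4,761.5397      23,807.6983
  5     1,500.00     1,123.5346     5,617.6730      33,706.0382
  6     1,500.00     1,060.4385     6,362.6311      44,538.4176
  7    51,500.00    34,363.7461   240,546.2228   1,924,369.7823
  Σ                 41,751.3341   265,159.9771   2,052,405.5445
P = 41,751.3341.
Convexity = Σ t(t+1)·PV / [P·(1+y)²] = 2,052,405.5445 / (41,751.3341 × 1.122540) = 43.79161.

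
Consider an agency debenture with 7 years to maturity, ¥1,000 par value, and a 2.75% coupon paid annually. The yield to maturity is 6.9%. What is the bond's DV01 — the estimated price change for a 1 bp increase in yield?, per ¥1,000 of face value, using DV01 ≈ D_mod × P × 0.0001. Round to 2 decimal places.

¥0.46

Periodic yield y = 0.069.
  t   CF        PV=CF/(1+0.069)^t    t·PV
  1        27.50        25.7250        25.7250
  2        27.50        24.0645        48.1290
  3        27.50        22.5112        67.5337
  4        27.50        21.0582        84.2329
  5        27.50        19.6990        98.4950
  6        27.50        18.4275       110.5650
  7     1,027.50       644.0772     4,508.5401
  Σ                    775.5626     4,943.2208
P = 775.5626; D_Mac = 6.37372 yrs; D_mod = 5.96232 yrs.
DV01 ≈ 5.96232 × 775.5626 × 0.0001 = 0.462415.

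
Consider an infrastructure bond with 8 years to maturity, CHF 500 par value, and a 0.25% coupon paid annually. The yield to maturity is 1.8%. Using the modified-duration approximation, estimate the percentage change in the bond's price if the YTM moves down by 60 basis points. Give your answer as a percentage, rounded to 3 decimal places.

+4.671%

Periodic yield y = 0.018. Modified duration first:
  t   CF        PV=CF/(1+0.018)^t    t·PV
  1         1.25         1.2279         1.2279
  2         1.25         1.2062         2.4124
  3         1.25         1.1849         3.5546
  4         1.25         1.1639         4.6556
  5         1.25         1.1433         5.7166
  6         1.25         1.1231         6.7387
  7         1.25         1.1033         7.7228
  8       501.25       434.5824     3,476.6594
  Σ                    442.7350     3,508.6880
P = 442.7350; D_Mac = 7.92503 yrs; D_mod = 7.92503/(1+0.018) = 7.78490 yrs.
ΔP/P ≈ -D_mod · Δy = -7.78490 × (-0.006) = +0.046709 = +4.6709%.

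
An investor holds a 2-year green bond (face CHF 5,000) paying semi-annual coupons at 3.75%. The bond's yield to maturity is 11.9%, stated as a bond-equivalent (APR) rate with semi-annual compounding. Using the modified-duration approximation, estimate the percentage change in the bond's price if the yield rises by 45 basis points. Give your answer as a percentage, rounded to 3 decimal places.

-0.824%

Periodic yield y = 0.0595. Modified duration first:
  t   CF        PV=CF/(1+0.0595)^t    t·PV
  1        93.75        88.4851        88.4851
  2        93.75        83.5159       167.0319
  3        93.75        78.8258       236.4774
  4     5,093.75     4,042.3488    16,169.3951
  Σ                  4,293.1756    16,661.3895
P = 4,293.1756; D_Mac = 3.88090 half-year periods = 1.94045 yrs; D_mod = 1.94045/(1+0.0595) = 1.83148 yrs.
ΔP/P ≈ -D_mod · Δy = -1.83148 × (+0.0045) = -0.008242 = -0.8242%.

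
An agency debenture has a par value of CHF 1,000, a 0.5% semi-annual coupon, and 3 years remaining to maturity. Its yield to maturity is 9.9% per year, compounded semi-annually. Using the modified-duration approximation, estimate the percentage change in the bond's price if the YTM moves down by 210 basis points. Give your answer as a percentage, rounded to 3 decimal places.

Periodic yield y = 0.0495. Modified duration first:
  t   CF        PV=CF/(1+0.0495)^t    t·PV
  1         2.50         2.3821         2.3821
  2         2.50         2.2697         4.5395
  3         2.50         2.1627         6.4880
  4         2.50         2.0607         8.2427
  5         2.50         1.9635         9.8174
  6     1,002.50       750.2219     4,501.3313
  Σ                    761.0605     4,532.8010
P = 761.0605; D_Mac = 5.95590 half-year periods = 2.97795 yrs; D_mod = 2.97795/(1+0.0495) = 2.83749 yrs.
ΔP/P ≈ -D_mod · Δy = -2.83749 × (-0.021) = +0.059587 = +5.9587%.

+5.959%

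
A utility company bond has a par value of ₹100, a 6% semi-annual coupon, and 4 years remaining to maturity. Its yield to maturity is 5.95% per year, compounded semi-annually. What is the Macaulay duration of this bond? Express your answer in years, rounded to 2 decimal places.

3.62 years

Periodic yield y = 0.02975. Discount each cash flow and weight by its period:
  t   CF        PV=CF/(1+0.02975)^t    t·PV
  1         3.00         2.9133         2.9133
  2         3.00         2.8292         5.6583
  3         3.00         2.7474         8.2423
  4         3.00         2.6681        10.6722
  5         3.00         2.5910        12.9548
  6         3.00         2.5161        15.0967
  7         3.00         2.4434        17.1040
  8       103.00        81.4672       651.7376
  Σ                    100.1757       724.3793
Price P = Σ PV = 100.1757.
Macaulay duration = Σ(t·PV) / P = 724.3793 / 100.1757 = 7.23109 half-year periods.
In years: 7.23109 / 2 = 3.61554 years.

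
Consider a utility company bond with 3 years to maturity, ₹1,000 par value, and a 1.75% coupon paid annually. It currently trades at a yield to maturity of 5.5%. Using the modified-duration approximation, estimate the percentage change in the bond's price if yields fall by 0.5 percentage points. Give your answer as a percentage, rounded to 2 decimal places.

Periodic yield y = 0.055. Modified duration first:
  t   CF        PV=CF/(1+0.055)^t    t·PV
  1        17.50        16.5877        16.5877
  2        17.50        15.7229        31.4458
  3     1,017.50       866.5169     2,599.5507
  Σ                    898.8275     2,647.5842
P = 898.8275; D_Mac = 2.94560 yrs; D_mod = 2.94560/(1+0.055) = 2.79204 yrs.
ΔP/P ≈ -D_mod · Δy = -2.79204 × (-0.005) = +0.013960 = +1.3960%.

+1.40%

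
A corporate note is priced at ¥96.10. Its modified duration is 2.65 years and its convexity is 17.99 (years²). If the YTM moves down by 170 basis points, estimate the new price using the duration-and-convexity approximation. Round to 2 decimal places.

Duration effect: -D_mod·Δy = -2.65 × (-0.017) = +0.045050
Convexity effect: ½·C·(Δy)² = 0.5 × 17.99 × (-0.017)² = +0.002599555
ΔP/P ≈ +0.045050 + 0.002599555 = +0.047649555
New price ≈ 96.10 × (1 + 0.047649555) = 100.6791222355.

¥100.68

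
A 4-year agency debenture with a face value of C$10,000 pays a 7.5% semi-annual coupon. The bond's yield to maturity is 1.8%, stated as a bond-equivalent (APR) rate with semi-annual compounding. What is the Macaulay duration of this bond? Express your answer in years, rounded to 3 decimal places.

3.581 years

Periodic yield y = 0.009. Discount each cash flow and weight by its period:
  t   CF        PV=CF/(1+0.009)^t    t·PV
  1       375.00       371.6551       371.6551
  2       375.00       368.3400       736.6801
  3       375.00       365.0546     1,095.1637
  4       375.00       361.7984     1,447.1935
  5       375.00       358.5712     1,792.8561
  6       375.00       355.3729     2,132.2372
  7       375.00       352.2030     2,465.4213
  8    10,375.00     9,657.3679    77,258.9431
  Σ                 12,190.3631    87,300.1500
Price P = Σ PV = 12,190.3631.
Macaulay duration = Σ(t·PV) / P = 87,300.1500 / 12,190.3631 = 7.16141 half-year periods.
In years: 7.16141 / 2 = 3.58070 years.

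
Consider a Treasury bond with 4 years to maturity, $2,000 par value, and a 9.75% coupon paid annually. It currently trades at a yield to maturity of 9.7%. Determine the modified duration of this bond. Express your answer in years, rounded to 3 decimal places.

Periodic yield y = 0.097. First find Macaulay duration:
  t   CF        PV=CF/(1+0.097)^t    t·PV
  1       195.00       177.7575       177.7575
  2       195.00       162.0397       324.0793
  3       195.00       147.7116       443.1349
  4     2,195.00     1,515.6817     6,062.7269
  Σ                  2,003.1906     7,007.6987
P = 2,003.1906; Macaulay duration = 7,007.6987 / 2,003.1906 = 3.49827 years.
Modified duration = D_Mac / (1 + y) = 3.49827 / 1.097 = 3.18894 years.

3.189 years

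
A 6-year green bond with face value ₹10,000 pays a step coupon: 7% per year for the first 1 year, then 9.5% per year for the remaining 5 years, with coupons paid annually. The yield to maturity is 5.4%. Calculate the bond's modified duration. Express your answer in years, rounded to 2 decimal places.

4.77 years

Periodic yield y = 0.054. First find Macaulay duration:
  t   CF        PV=CF/(1+0.054)^t    t·PV
  1       700.00       664.1366       664.1366
  2       950.00       855.1502     1,710.3003
  3       950.00       811.3379     2,434.0138
  4       950.00       769.7703     3,079.0813
  5       950.00       730.3324     3,651.6619
  6    10,950.00     7,986.7567    47,920.5401
  Σ                 11,817.4841    59,459.7339
P = 11,817.4841; Macaulay duration = 59,459.7339 / 11,817.4841 = 5.03151 years.
Modified duration = D_Mac / (1 + y) = 5.03151 / 1.054 = 4.77372 years.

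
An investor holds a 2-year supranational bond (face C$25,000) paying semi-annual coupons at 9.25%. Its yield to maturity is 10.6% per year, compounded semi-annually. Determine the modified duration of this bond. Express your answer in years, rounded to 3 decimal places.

Periodic yield y = 0.053. First find Macaulay duration:
  t   CF        PV=CF/(1+0.053)^t    t·PV
  1     1,156.25     1,098.0532     1,098.0532
  2     1,156.25     1,042.7855     2,085.5711
  3     1,156.25       990.2997     2,970.8990
  4    26,156.25    21,274.6290    85,098.5159
  Σ                 24,405.7674    91,253.0392
P = 24,405.7674; Macaulay duration = 91,253.0392 / 24,405.7674 = 3.73899 half-year periods = 1.86950 years.
Modified duration = D_Mac / (1 + y) = 1.86950 / 1.053 = 1.77540 years.

1.775 years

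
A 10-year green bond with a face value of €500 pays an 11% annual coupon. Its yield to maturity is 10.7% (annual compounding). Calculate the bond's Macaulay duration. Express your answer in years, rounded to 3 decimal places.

Periodic yield y = 0.107. Discount each cash flow and weight by its year:
  t   CF        PV=CF/(1+0.107)^t    t·PV
  1        55.00        49.6838        49.6838
  2        55.00        44.8815        89.7630
  3        55.00        40.5434       121.6301
  4        55.00        36.6245       146.4982
  5        55.00        33.0845       165.4225
  6        55.00        29.8866       179.3198
  7        55.00        26.9979       188.9850
  8        55.00        24.3883       195.1065
  9        55.00        22.0310       198.2790
  10      555.00       200.8245     2,008.2454
  Σ                    508.9461     3,342.9332
Price P = Σ PV = 508.9461.
Macaulay duration = Σ(t·PV) / P = 3,342.9332 / 508.9461 = 6.56834 years.

6.568 years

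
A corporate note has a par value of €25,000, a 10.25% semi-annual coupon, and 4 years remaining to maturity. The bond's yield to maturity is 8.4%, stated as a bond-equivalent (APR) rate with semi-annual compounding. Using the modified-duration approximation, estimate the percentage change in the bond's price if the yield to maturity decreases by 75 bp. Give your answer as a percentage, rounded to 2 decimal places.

+2.45%

Periodic yield y = 0.042. Modified duration first:
  t   CF        PV=CF/(1+0.042)^t    t·PV
  1     1,281.25     1,229.6065     1,229.6065
  2     1,281.25     1,180.0447     2,360.0893
  3     1,281.25     1,132.4805     3,397.4414
  4     1,281.25     1,086.8335     4,347.3339
  5     1,281.25     1,043.0264     5,215.1318
  6     1,281.25     1,000.9850     6,005.9099
  7     1,281.25       960.6382     6,724.4673
  8    26,281.25    18,910.5546   151,284.4368
  Σ                 26,544.1692   180,564.4169
P = 26,544.1692; D_Mac = 6.80241 half-year periods = 3.40121 yrs; D_mod = 3.40121/(1+0.042) = 3.26411 yrs.
ΔP/P ≈ -D_mod · Δy = -3.26411 × (-0.0075) = +0.024481 = +2.4481%.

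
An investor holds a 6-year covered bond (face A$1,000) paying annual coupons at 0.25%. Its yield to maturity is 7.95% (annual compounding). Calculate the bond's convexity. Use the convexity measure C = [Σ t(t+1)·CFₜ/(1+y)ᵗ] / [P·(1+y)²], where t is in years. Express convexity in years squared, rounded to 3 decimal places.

35.654

With y = 0.0795:
  t   CF        PV=CF/(1+0.0795)^t    t·PV        t(t+1)·PV
  1         2.50         2.3159         2.3159           4.6318
  2         2.50         2.1453         4.2907          12.8720
  3         2.50         1.9873         5.9620          23.8481
  4         2.50         1.8410         7.3639          36.8196
  5         2.50         1.7054         8.5270          51.1621
  6     1,002.50       633.5027     3,801.0165      26,607.1153
  Σ                    643.4977     3,829.4760      26,736.4488
P = 643.4977.
Convexity = Σ t(t+1)·PV / [P·(1+y)²] = 26,736.4488 / (643.4977 × 1.165320) = 35.65426.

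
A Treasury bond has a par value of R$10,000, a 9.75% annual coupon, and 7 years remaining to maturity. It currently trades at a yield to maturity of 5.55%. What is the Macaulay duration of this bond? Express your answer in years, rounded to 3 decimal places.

5.564 years

Periodic yield y = 0.0555. Discount each cash flow and weight by its year:
  t   CF        PV=CF/(1+0.0555)^t    t·PV
  1       975.00       923.7328       923.7328
  2       975.00       875.1614     1,750.3227
  3       975.00       829.1439     2,487.4317
  4       975.00       785.5461     3,142.1843
  5       975.00       744.2407     3,721.2036
  6       975.00       705.1073     4,230.6436
  7    10,975.00     7,519.6368    52,637.4577
  Σ                 12,382.5690    68,892.9764
Price P = Σ PV = 12,382.5690.
Macaulay duration = Σ(t·PV) / P = 68,892.9764 / 12,382.5690 = 5.56371 years.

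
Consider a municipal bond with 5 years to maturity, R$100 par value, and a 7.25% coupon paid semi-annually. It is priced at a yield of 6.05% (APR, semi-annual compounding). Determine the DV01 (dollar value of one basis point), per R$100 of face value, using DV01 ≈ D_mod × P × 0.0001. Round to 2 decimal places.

Periodic yield y = 0.03025.
  t   CF        PV=CF/(1+0.03025)^t    t·PV
  1        3.625         3.5186         3.5186
  2        3.625         3.4153         6.8305
  3        3.625         3.3150         9.9449
  4        3.625         3.2176        12.8706
  5        3.625         3.1232        15.6158
  6        3.625         3.0315        18.1888
  7        3.625         2.9425        20.5972
  8        3.625         2.8561        22.8485
  9        3.625         2.7722        24.9498
  10     103.625        76.9198       769.1983
  Σ                    105.1116       904.5629
P = 105.1116; D_Mac = 8.60574 half-year periods = 4.30287 yrs; D_mod = 4.17653 yrs.
DV01 ≈ 4.17653 × 105.1116 × 0.0001 = 0.043900.

R$0.04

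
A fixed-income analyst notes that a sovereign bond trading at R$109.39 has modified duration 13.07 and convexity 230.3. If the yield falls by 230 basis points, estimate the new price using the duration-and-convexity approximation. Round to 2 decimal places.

R$148.94

Duration effect: -D_mod·Δy = -13.07 × (-0.023) = +0.300610
Convexity effect: ½·C·(Δy)² = 0.5 × 230.3 × (-0.023)² = +0.06091435
ΔP/P ≈ +0.300610 + 0.06091435 = +0.36152435
New price ≈ 109.39 × (1 + 0.36152435) = 148.9371486465.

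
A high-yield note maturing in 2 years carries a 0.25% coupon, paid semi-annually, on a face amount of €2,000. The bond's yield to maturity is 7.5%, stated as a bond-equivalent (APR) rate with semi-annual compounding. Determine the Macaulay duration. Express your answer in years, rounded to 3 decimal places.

Periodic yield y = 0.0375. Discount each cash flow and weight by its period:
  t   CF        PV=CF/(1+0.0375)^t    t·PV
  1         2.50         2.4096         2.4096
  2         2.50         2.3225         4.6451
  3         2.50         2.2386         6.7158
  4     2,002.50     1,728.3039     6,913.2155
  Σ                  1,735.2747     6,926.9860
Price P = Σ PV = 1,735.2747.
Macaulay duration = Σ(t·PV) / P = 6,926.9860 / 1,735.2747 = 3.99187 half-year periods.
In years: 3.99187 / 2 = 1.99593 years.

1.996 years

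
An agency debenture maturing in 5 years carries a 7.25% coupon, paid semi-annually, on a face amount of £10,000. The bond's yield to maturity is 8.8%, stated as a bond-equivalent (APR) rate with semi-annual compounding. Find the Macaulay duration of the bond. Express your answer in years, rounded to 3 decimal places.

Periodic yield y = 0.044. Discount each cash flow and weight by its period:
  t   CF        PV=CF/(1+0.044)^t    t·PV
  1       362.50       347.2222       347.2222
  2       362.50       332.5883       665.1767
  3       362.50       318.5712       955.7136
  4       362.50       305.1448     1,220.5793
  5       362.50       292.2843     1,461.4216
  6       362.50       279.9658     1,679.7949
  7       362.50       268.1665     1,877.1655
  8       362.50       256.8645     2,054.9157
  9       362.50       246.0388     2,214.3488
  10   10,362.50     6,736.8916    67,368.9156
  Σ                  9,383.7380    79,845.2540
Price P = Σ PV = 9,383.7380.
Macaulay duration = Σ(t·PV) / P = 79,845.2540 / 9,383.7380 = 8.50890 half-year periods.
In years: 8.50890 / 2 = 4.25445 years.

4.254 years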